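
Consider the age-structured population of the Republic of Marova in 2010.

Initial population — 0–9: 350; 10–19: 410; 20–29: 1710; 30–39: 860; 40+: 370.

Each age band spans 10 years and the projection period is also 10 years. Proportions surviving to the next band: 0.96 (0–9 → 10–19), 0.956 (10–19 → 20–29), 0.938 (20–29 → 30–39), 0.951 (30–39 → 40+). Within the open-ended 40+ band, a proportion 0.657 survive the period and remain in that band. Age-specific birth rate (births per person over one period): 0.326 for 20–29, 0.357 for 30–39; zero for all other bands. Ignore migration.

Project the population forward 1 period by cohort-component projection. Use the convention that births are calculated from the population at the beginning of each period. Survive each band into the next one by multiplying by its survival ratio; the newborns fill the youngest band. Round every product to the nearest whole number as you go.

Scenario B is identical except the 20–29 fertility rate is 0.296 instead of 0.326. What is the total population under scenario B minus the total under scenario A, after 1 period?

Period 1.
Births: 1710 × 0.326 = 557, 860 × 0.357 = 307 → 864
10–19: 350 × 0.96 = 336
20–29: 410 × 0.956 = 392
30–39: 1710 × 0.938 = 1604
40+: 860 × 0.951 + 370 × 0.657 = 818 + 243 = 1061
Population now: 0–9=864, 10–19=336, 20–29=392, 30–39=1604, 40+=1061
Scenario A total after 1 period: 4257
Scenario B projection —
Period 1.
Births: 1710 × 0.296 = 506, 860 × 0.357 = 307 → 813
10–19: 350 × 0.96 = 336
20–29: 410 × 0.956 = 392
30–39: 1710 × 0.938 = 1604
40+: 860 × 0.951 + 370 × 0.657 = 818 + 243 = 1061
Population now: 0–9=813, 10–19=336, 20–29=392, 30–39=1604, 40+=1061
Scenario B total after 1 period: 4206
Difference B − A = 4206 − 4257 = -51

-51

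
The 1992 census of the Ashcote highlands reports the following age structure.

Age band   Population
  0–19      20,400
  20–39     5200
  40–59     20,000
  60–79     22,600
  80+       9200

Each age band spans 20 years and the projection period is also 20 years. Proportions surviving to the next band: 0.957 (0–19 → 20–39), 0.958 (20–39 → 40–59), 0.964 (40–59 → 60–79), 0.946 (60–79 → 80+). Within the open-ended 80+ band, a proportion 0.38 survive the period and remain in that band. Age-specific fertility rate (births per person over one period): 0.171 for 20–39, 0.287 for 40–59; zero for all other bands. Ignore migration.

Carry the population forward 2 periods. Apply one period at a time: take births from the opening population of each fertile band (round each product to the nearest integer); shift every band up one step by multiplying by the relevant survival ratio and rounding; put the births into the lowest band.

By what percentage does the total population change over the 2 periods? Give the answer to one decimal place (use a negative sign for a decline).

-19.5

Let band 1 be 0–19 through band 5 = 80+.
Period 1:
Births: 5200 × 0.171 = 889  |  20000 × 0.287 = 5740 — total 6629
Band 2: 20400 × 0.957 = 19523
Band 3: 5200 × 0.958 = 4982
Band 4: 20000 × 0.964 = 19280
Band 5: 22600 × 0.946 + 9200 × 0.38 = 21380 + 3496 = 24876
→ [6629, 19523, 4982, 19280, 24876]
Period 2:
Births: 19523 × 0.171 = 3338  |  4982 × 0.287 = 1430 — total 4768
Band 2: 6629 × 0.957 = 6344
Band 3: 19523 × 0.958 = 18703
Band 4: 4982 × 0.964 = 4803
Band 5: 19280 × 0.946 + 24876 × 0.38 = 18239 + 9453 = 27692
→ [4768, 6344, 18703, 4803, 27692]
Total: 77400 → 62310; change = -15090; percentage change = -19.5%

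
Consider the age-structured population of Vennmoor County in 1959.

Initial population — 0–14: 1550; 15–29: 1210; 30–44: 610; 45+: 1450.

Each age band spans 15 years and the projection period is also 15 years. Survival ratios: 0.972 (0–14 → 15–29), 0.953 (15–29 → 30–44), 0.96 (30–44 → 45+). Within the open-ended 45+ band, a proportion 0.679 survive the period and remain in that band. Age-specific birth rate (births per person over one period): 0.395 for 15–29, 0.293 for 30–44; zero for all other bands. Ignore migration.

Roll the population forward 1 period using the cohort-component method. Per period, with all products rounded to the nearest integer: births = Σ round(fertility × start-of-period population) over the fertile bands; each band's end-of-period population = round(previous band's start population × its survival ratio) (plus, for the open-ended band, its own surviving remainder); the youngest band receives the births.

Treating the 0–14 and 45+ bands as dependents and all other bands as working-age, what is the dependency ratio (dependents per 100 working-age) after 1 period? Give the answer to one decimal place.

Numbering the bands 1..4 from youngest to oldest:
After projecting period 1:
Births: 1210 * 0.395 = 478 ; 610 * 0.293 = 179 — total 657
Band 2: 1550 * 0.972 = 1507
Band 3: 1210 * 0.953 = 1153
Band 4: 610 * 0.96 + 1450 * 0.679 = 586 + 985 = 1571
End of period: [657, 1507, 1153, 1571]
Dependents (band 0–14 + band 45+) = 657 + 1571 = 2228; working-age = 2660; ratio = 2228/2660 × 100 = 83.8

83.8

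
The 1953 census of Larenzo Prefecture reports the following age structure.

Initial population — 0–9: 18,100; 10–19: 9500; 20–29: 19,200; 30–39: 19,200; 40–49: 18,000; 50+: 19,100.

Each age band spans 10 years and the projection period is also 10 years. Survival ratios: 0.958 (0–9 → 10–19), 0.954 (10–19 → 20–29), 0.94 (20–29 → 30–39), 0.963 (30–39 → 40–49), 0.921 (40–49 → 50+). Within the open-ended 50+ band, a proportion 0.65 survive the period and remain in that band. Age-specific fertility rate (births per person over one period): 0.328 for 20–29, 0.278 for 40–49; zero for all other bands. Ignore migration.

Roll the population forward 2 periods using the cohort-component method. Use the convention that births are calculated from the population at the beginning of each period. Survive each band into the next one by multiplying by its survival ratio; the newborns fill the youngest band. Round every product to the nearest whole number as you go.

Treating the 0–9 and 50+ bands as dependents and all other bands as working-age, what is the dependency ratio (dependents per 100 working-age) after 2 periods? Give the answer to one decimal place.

After projecting period 1:
Births: 19200 × 0.328 = 6298 ; 18000 × 0.278 = 5004 → 11302
10–19: 18100 × 0.958 = 17340
20–29: 9500 × 0.954 = 9063
30–39: 19200 × 0.94 = 18048
40–49: 19200 × 0.963 = 18490
50+: 18000 × 0.921 + 19100 × 0.65 = 16578 + 12415 = 28993
Population now: 0–9=11302, 10–19=17340, 20–29=9063, 30–39=18048, 40–49=18490, 50+=28993
After projecting period 2:
Births: 9063 × 0.328 = 2973 ; 18490 × 0.278 = 5140 → 8113
10–19: 11302 × 0.958 = 10827
20–29: 17340 × 0.954 = 16542
30–39: 9063 × 0.94 = 8519
40–49: 18048 × 0.963 = 17380
50+: 18490 × 0.921 + 28993 × 0.65 = 17029 + 18845 = 35874
Population now: 0–9=8113, 10–19=10827, 20–29=16542, 30–39=8519, 40–49=17380, 50+=35874
Dependents (band 0–9 + band 50+) = 8113 + 35874 = 43987; working-age = 53268; ratio = 43987/53268 × 100 = 82.6

82.6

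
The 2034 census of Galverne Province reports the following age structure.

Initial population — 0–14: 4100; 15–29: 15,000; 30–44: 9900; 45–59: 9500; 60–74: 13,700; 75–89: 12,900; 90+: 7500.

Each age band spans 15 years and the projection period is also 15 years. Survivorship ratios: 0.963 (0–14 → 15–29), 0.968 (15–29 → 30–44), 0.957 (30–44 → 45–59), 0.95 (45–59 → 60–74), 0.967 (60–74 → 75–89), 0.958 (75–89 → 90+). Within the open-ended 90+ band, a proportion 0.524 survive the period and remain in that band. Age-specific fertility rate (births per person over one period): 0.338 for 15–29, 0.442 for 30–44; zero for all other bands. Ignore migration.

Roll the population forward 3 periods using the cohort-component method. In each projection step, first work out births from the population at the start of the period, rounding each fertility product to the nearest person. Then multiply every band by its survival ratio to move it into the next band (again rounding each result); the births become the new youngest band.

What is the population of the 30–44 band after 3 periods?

(Bands numbered youngest = 1 to oldest = 7.)
— Period 1 —
Births: 15000 × 0.338 = 5070, 9900 × 0.442 = 4376 → total 9446
Band 2: 4100 × 0.963 = 3948
Band 3: 15000 × 0.968 = 14520
Band 4: 9900 × 0.957 = 9474
Band 5: 9500 × 0.95 = 9025
Band 6: 13700 × 0.967 = 13248
Band 7: 12900 × 0.958 + 7500 × 0.524 = 12358 + 3930 = 16288
End of period: [9446, 3948, 14520, 9474, 9025, 13248, 16288]
— Period 2 —
Births: 3948 × 0.338 = 1334, 14520 × 0.442 = 6418 → total 7752
Band 2: 9446 × 0.963 = 9096
Band 3: 3948 × 0.968 = 3822
Band 4: 14520 × 0.957 = 13896
Band 5: 9474 × 0.95 = 9000
Band 6: 9025 × 0.967 = 8727
Band 7: 13248 × 0.958 + 16288 × 0.524 = 12692 + 8535 = 21227
End of period: [7752, 9096, 3822, 13896, 9000, 8727, 21227]
— Period 3 —
Births: 9096 × 0.338 = 3074, 3822 × 0.442 = 1689 → total 4763
Band 2: 7752 × 0.963 = 7465
Band 3: 9096 × 0.968 = 8805
Band 4: 3822 × 0.957 = 3658
Band 5: 13896 × 0.95 = 13201
Band 6: 9000 × 0.967 = 8703
Band 7: 8727 × 0.958 + 21227 × 0.524 = 8360 + 11123 = 19483
End of period: [4763, 7465, 8805, 3658, 13201, 8703, 19483]

8805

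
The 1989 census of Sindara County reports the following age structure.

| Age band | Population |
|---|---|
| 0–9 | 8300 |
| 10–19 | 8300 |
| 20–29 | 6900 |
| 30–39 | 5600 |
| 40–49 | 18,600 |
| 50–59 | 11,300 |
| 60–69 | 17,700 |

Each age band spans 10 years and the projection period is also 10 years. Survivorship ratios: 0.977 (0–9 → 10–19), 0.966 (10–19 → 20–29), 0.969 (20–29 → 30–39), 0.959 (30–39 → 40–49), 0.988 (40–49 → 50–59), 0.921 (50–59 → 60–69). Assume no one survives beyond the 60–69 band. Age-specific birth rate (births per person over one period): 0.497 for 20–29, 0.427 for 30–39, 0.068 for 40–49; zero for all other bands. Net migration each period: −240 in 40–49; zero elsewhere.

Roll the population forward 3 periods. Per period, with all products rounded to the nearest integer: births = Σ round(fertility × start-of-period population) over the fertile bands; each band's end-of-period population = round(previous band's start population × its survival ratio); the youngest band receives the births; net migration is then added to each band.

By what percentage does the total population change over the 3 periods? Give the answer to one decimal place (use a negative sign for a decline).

-38.8

Period 1.
Births: 6900 × 0.497 = 3429, 5600 × 0.427 = 2391, 18600 × 0.068 = 1265 → 7085
10–19: 8300 × 0.977 = 8109
20–29: 8300 × 0.966 = 8018
30–39: 6900 × 0.969 = 6686
40–49: 5600 × 0.959 = 5370
50–59: 18600 × 0.988 = 18377
60–69: 11300 × 0.921 = 10407
Net migration: 40–49 − 240 → 5130
Population now: 0–9=7085, 10–19=8109, 20–29=8018, 30–39=6686, 40–49=5130, 50–59=18377, 60–69=10407
Period 2.
Births: 8018 × 0.497 = 3985, 6686 × 0.427 = 2855, 5130 × 0.068 = 349 → 7189
10–19: 7085 × 0.977 = 6922
20–29: 8109 × 0.966 = 7833
30–39: 8018 × 0.969 = 7769
40–49: 6686 × 0.959 = 6412
50–59: 5130 × 0.988 = 5068
60–69: 18377 × 0.921 = 16925
Net migration: 40–49 − 240 → 6172
Population now: 0–9=7189, 10–19=6922, 20–29=7833, 30–39=7769, 40–49=6172, 50–59=5068, 60–69=16925
Period 3.
Births: 7833 × 0.497 = 3893, 7769 × 0.427 = 3317, 6172 × 0.068 = 420 → 7630
10–19: 7189 × 0.977 = 7024
20–29: 6922 × 0.966 = 6687
30–39: 7833 × 0.969 = 7590
40–49: 7769 × 0.959 = 7450
50–59: 6172 × 0.988 = 6098
60–69: 5068 × 0.921 = 4668
Net migration: 40–49 − 240 → 7210
Population now: 0–9=7630, 10–19=7024, 20–29=6687, 30–39=7590, 40–49=7210, 50–59=6098, 60–69=4668
Total: 76700 → 46907; change = -29793; percentage change = -38.8%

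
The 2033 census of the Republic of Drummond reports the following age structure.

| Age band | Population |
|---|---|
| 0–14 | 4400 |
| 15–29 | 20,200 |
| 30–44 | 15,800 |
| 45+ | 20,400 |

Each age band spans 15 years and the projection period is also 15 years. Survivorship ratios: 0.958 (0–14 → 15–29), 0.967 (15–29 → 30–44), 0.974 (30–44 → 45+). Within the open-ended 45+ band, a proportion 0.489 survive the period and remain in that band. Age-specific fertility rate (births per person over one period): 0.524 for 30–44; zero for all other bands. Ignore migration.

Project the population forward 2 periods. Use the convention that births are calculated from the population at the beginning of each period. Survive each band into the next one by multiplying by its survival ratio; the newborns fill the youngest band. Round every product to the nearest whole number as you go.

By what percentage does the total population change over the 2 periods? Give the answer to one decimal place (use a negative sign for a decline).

Let band 1 be 0–14 through band 4 = 45+.
[period 1]
Births: 15800 × 0.524 = 8279
Band 2: 4400 × 0.958 = 4215
Band 3: 20200 × 0.967 = 19533
Band 4: 15800 × 0.974 + 20400 × 0.489 = 15389 + 9976 = 25365
End of period: [8279, 4215, 19533, 25365]
[period 2]
Births: 19533 × 0.524 = 10235
Band 2: 8279 × 0.958 = 7931
Band 3: 4215 × 0.967 = 4076
Band 4: 19533 × 0.974 + 25365 × 0.489 = 19025 + 12403 = 31428
End of period: [10235, 7931, 4076, 31428]
Total: 60800 → 53670; change = -7130; percentage change = -11.7%

-11.7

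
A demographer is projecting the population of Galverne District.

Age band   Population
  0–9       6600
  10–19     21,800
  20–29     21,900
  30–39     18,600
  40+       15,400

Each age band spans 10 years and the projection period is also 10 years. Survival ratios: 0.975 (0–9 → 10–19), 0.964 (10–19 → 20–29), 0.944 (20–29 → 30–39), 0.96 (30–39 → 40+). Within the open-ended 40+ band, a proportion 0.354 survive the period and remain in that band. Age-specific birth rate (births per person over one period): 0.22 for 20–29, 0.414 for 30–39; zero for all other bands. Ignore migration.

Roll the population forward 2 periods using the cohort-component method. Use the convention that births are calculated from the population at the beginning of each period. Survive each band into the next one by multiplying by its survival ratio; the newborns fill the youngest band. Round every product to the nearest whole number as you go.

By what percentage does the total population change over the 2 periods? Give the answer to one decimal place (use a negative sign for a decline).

-5.7

Period 1:
Births: 21900 × 0.22 = 4818  |  18600 × 0.414 = 7700 — total 12518
10–19: 6600 × 0.975 = 6435
20–29: 21800 × 0.964 = 21015
30–39: 21900 × 0.944 = 20674
40+: 18600 × 0.96 + 15400 × 0.354 = 17856 + 5452 = 23308
Giving 12518 / 6435 / 21015 / 20674 / 23308.
Period 2:
Births: 21015 × 0.22 = 4623  |  20674 × 0.414 = 8559 — total 13182
10–19: 12518 × 0.975 = 12205
20–29: 6435 × 0.964 = 6203
30–39: 21015 × 0.944 = 19838
40+: 20674 × 0.96 + 23308 × 0.354 = 19847 + 8251 = 28098
Giving 13182 / 12205 / 6203 / 19838 / 28098.
Total: 84300 → 79526; change = -4774; percentage change = -5.7%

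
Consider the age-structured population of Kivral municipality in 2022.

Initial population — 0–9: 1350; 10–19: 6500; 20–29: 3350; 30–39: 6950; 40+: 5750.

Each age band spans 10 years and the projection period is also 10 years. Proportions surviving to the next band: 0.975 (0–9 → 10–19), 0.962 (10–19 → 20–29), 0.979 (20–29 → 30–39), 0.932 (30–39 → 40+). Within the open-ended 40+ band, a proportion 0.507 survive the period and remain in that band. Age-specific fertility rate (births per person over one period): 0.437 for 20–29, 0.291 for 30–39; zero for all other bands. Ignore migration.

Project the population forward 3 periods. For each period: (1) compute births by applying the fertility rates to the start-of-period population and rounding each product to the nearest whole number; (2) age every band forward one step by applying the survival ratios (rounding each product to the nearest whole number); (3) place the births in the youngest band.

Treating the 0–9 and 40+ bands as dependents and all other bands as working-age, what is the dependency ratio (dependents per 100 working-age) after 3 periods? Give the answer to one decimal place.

148.1

Numbering the bands 1..5 from youngest to oldest:
Period 1.
Births: 3350 × 0.437 = 1464  |  6950 × 0.291 = 2022 → 3486
Band 2: 1350 × 0.975 = 1316
Band 3: 6500 × 0.962 = 6253
Band 4: 3350 × 0.979 = 3280
Band 5: 6950 × 0.932 + 5750 × 0.507 = 6477 + 2915 = 9392
→ [3486, 1316, 6253, 3280, 9392]
Period 2.
Births: 6253 × 0.437 = 2733  |  3280 × 0.291 = 954 → 3687
Band 2: 3486 × 0.975 = 3399
Band 3: 1316 × 0.962 = 1266
Band 4: 6253 × 0.979 = 6122
Band 5: 3280 × 0.932 + 9392 × 0.507 = 3057 + 4762 = 7819
→ [3687, 3399, 1266, 6122, 7819]
Period 3.
Births: 1266 × 0.437 = 553  |  6122 × 0.291 = 1782 → 2335
Band 2: 3687 × 0.975 = 3595
Band 3: 3399 × 0.962 = 3270
Band 4: 1266 × 0.979 = 1239
Band 5: 6122 × 0.932 + 7819 × 0.507 = 5706 + 3964 = 9670
→ [2335, 3595, 3270, 1239, 9670]
Dependents (band 0–9 + band 40+) = 2335 + 9670 = 12005; working-age = 8104; ratio = 12005/8104 × 100 = 148.1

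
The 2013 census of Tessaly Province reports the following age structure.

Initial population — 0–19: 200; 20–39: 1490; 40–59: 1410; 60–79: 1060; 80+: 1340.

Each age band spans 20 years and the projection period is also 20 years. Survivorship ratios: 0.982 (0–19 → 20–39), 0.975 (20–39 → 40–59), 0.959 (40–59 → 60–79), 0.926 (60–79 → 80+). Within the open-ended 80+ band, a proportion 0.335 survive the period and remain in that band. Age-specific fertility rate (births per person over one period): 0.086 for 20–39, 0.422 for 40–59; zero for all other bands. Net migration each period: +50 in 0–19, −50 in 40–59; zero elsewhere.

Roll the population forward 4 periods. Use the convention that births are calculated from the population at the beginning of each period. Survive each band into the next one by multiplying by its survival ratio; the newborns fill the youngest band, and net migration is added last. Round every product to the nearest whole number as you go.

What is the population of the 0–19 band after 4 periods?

Numbering the bands 1..5 from youngest to oldest:
After projecting period 1:
Births: 1490 * 0.086 = 128  |  1410 * 0.422 = 595 → 723
Band 2: 200 * 0.982 = 196
Band 3: 1490 * 0.975 = 1453
Band 4: 1410 * 0.959 = 1352
Band 5: 1060 * 0.926 + 1340 * 0.335 = 982 + 449 = 1431
Net migration: Band 1 + 50 → 773; Band 3 − 50 → 1403
End of period: [773, 196, 1403, 1352, 1431]
After projecting period 2:
Births: 196 * 0.086 = 17  |  1403 * 0.422 = 592 → 609
Band 2: 773 * 0.982 = 759
Band 3: 196 * 0.975 = 191
Band 4: 1403 * 0.959 = 1345
Band 5: 1352 * 0.926 + 1431 * 0.335 = 1252 + 479 = 1731
Net migration: Band 1 + 50 → 659; Band 3 − 50 → 141
End of period: [659, 759, 141, 1345, 1731]
After projecting period 3:
Births: 759 * 0.086 = 65  |  141 * 0.422 = 60 → 125
Band 2: 659 * 0.982 = 647
Band 3: 759 * 0.975 = 740
Band 4: 141 * 0.959 = 135
Band 5: 1345 * 0.926 + 1731 * 0.335 = 1245 + 580 = 1825
Net migration: Band 1 + 50 → 175; Band 3 − 50 → 690
End of period: [175, 647, 690, 135, 1825]
After projecting period 4:
Births: 647 * 0.086 = 56  |  690 * 0.422 = 291 → 347
Band 2: 175 * 0.982 = 172
Band 3: 647 * 0.975 = 631
Band 4: 690 * 0.959 = 662
Band 5: 135 * 0.926 + 1825 * 0.335 = 125 + 611 = 736
Net migration: Band 1 + 50 → 397; Band 3 − 50 → 581
End of period: [397, 172, 581, 662, 736]

397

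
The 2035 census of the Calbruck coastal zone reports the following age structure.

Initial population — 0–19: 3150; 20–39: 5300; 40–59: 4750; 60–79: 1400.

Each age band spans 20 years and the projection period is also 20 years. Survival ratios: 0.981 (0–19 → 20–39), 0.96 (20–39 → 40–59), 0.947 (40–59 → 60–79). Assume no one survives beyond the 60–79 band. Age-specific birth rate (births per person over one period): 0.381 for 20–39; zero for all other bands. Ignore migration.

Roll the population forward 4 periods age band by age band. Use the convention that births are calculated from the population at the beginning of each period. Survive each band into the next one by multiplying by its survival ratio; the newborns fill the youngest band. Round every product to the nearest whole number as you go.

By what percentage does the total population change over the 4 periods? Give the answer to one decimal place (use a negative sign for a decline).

Let group 1 be 0–19 through group 4 = 60–79.
[period 1]
Births: 5300 × 0.381 = 2019
Group 2: 3150 × 0.981 = 3090
Group 3: 5300 × 0.96 = 5088
Group 4: 4750 × 0.947 = 4498
End of period: [2019, 3090, 5088, 4498]
[period 2]
Births: 3090 × 0.381 = 1177
Group 2: 2019 × 0.981 = 1981
Group 3: 3090 × 0.96 = 2966
Group 4: 5088 × 0.947 = 4818
End of period: [1177, 1981, 2966, 4818]
[period 3]
Births: 1981 × 0.381 = 755
Group 2: 1177 × 0.981 = 1155
Group 3: 1981 × 0.96 = 1902
Group 4: 2966 × 0.947 = 2809
End of period: [755, 1155, 1902, 2809]
[period 4]
Births: 1155 × 0.381 = 440
Group 2: 755 × 0.981 = 741
Group 3: 1155 × 0.96 = 1109
Group 4: 1902 × 0.947 = 1801
End of period: [440, 741, 1109, 1801]
Total: 14600 → 4091; change = -10509; percentage change = -72.0%

-72.0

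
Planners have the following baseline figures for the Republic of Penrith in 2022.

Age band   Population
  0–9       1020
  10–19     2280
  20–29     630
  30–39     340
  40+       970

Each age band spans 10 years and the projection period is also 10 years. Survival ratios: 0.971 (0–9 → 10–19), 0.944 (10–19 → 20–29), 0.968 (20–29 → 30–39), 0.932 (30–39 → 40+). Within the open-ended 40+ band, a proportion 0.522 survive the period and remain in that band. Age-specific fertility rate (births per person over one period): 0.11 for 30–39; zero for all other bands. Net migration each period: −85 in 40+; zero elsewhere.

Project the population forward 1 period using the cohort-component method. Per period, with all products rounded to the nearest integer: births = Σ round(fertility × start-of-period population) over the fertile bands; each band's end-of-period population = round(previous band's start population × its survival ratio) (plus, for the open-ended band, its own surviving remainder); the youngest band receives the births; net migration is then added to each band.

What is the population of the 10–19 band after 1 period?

Period 1:
Births: 340 * 0.11 = 37
10–19: 1020 * 0.971 = 990
20–29: 2280 * 0.944 = 2152
30–39: 630 * 0.968 = 610
40+: 340 * 0.932 + 970 * 0.522 = 317 + 506 = 823
Net migration: 40+ − 85 → 738
→ [37, 990, 2152, 610, 738]

990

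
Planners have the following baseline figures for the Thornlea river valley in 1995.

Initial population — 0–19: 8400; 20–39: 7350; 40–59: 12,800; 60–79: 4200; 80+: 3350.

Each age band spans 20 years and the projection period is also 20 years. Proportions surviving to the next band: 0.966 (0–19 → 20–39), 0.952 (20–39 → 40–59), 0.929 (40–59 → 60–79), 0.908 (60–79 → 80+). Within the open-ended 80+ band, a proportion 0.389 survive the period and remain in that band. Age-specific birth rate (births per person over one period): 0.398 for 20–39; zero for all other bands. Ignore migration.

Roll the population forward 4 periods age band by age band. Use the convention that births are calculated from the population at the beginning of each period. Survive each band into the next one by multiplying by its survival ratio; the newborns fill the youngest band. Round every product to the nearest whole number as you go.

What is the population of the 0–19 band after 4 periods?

1241

(Bands numbered youngest = 1 to oldest = 5.)
Period 1.
Births: 7350 × 0.398 = 2925
Band 2: 8400 × 0.966 = 8114
Band 3: 7350 × 0.952 = 6997
Band 4: 12800 × 0.929 = 11891
Band 5: 4200 × 0.908 + 3350 × 0.389 = 3814 + 1303 = 5117
→ [2925, 8114, 6997, 11891, 5117]
Period 2.
Births: 8114 × 0.398 = 3229
Band 2: 2925 × 0.966 = 2826
Band 3: 8114 × 0.952 = 7725
Band 4: 6997 × 0.929 = 6500
Band 5: 11891 × 0.908 + 5117 × 0.389 = 10797 + 1991 = 12788
→ [3229, 2826, 7725, 6500, 12788]
Period 3.
Births: 2826 × 0.398 = 1125
Band 2: 3229 × 0.966 = 3119
Band 3: 2826 × 0.952 = 2690
Band 4: 7725 × 0.929 = 7177
Band 5: 6500 × 0.908 + 12788 × 0.389 = 5902 + 4975 = 10877
→ [1125, 3119, 2690, 7177, 10877]
Period 4.
Births: 3119 × 0.398 = 1241
Band 2: 1125 × 0.966 = 1087
Band 3: 3119 × 0.952 = 2969
Band 4: 2690 × 0.929 = 2499
Band 5: 7177 × 0.908 + 10877 × 0.389 = 6517 + 4231 = 10748
→ [1241, 1087, 2969, 2499, 10748]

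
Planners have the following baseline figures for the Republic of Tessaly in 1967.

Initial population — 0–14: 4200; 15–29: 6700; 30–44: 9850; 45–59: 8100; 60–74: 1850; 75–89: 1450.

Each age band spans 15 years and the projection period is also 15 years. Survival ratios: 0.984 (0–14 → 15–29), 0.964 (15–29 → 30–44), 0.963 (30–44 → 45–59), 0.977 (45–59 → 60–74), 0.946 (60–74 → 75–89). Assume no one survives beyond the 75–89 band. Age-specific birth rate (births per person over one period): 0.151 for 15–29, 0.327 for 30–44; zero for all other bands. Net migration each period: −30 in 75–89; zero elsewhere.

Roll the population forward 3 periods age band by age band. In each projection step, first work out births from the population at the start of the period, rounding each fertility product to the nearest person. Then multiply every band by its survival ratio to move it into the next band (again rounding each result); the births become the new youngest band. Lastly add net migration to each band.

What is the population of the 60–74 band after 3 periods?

6077

Let group 1 be 0–14 through group 6 = 75–89.
— Period 1 —
Births: 6700 * 0.151 = 1012  |  9850 * 0.327 = 3221 → total 4233
Group 2: 4200 * 0.984 = 4133
Group 3: 6700 * 0.964 = 6459
Group 4: 9850 * 0.963 = 9486
Group 5: 8100 * 0.977 = 7914
Group 6: 1850 * 0.946 = 1750
Net migration: Group 6 − 30 → 1720
Giving 4233 / 4133 / 6459 / 9486 / 7914 / 1720.
— Period 2 —
Births: 4133 * 0.151 = 624  |  6459 * 0.327 = 2112 → total 2736
Group 2: 4233 * 0.984 = 4165
Group 3: 4133 * 0.964 = 3984
Group 4: 6459 * 0.963 = 6220
Group 5: 9486 * 0.977 = 9268
Group 6: 7914 * 0.946 = 7487
Net migration: Group 6 − 30 → 7457
Giving 2736 / 4165 / 3984 / 6220 / 9268 / 7457.
— Period 3 —
Births: 4165 * 0.151 = 629  |  3984 * 0.327 = 1303 → total 1932
Group 2: 2736 * 0.984 = 2692
Group 3: 4165 * 0.964 = 4015
Group 4: 3984 * 0.963 = 3837
Group 5: 6220 * 0.977 = 6077
Group 6: 9268 * 0.946 = 8768
Net migration: Group 6 − 30 → 8738
Giving 1932 / 2692 / 4015 / 3837 / 6077 / 8738.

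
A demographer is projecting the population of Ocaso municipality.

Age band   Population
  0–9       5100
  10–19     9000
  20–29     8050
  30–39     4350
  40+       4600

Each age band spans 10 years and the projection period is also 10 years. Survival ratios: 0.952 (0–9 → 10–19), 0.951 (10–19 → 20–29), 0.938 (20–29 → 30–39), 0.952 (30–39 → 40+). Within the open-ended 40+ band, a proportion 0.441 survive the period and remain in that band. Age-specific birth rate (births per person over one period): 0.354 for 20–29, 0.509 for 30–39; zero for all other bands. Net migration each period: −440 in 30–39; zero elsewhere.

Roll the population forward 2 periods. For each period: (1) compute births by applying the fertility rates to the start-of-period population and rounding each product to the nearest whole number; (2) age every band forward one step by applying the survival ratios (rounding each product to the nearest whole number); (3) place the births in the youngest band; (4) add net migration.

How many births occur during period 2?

6649

Call the groups 1 to 5, youngest first.
[period 1]
Births: 8050 × 0.354 = 2850 ; 4350 × 0.509 = 2214 ⇒ total 5064
Group 2: 5100 × 0.952 = 4855
Group 3: 9000 × 0.951 = 8559
Group 4: 8050 × 0.938 = 7551
Group 5: 4350 × 0.952 + 4600 × 0.441 = 4141 + 2029 = 6170
Net migration: Group 4 − 440 → 7111
Giving 5064 / 4855 / 8559 / 7111 / 6170.
[period 2]
Births: 8559 × 0.354 = 3030 ; 7111 × 0.509 = 3619 ⇒ total 6649
Group 2: 5064 × 0.952 = 4821
Group 3: 4855 × 0.951 = 4617
Group 4: 8559 × 0.938 = 8028
Group 5: 7111 × 0.952 + 6170 × 0.441 = 6770 + 2721 = 9491
Net migration: Group 4 − 440 → 7588
Giving 6649 / 4821 / 4617 / 7588 / 9491.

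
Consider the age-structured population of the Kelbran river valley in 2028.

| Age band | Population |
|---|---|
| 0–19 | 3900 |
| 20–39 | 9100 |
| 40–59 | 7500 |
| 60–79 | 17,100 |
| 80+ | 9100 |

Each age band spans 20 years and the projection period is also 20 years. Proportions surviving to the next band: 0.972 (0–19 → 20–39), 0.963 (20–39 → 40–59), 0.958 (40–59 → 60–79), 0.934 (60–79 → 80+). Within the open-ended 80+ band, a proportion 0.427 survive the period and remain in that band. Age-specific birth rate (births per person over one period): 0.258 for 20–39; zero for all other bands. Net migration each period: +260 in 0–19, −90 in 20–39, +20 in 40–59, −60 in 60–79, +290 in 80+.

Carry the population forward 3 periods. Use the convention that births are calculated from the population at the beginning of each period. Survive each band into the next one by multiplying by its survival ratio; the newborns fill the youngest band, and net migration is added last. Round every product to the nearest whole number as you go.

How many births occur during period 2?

Call the bands 1 to 5, youngest first.
After projecting period 1:
Births: 9100 × 0.258 = 2348
Band 2: 3900 × 0.972 = 3791
Band 3: 9100 × 0.963 = 8763
Band 4: 7500 × 0.958 = 7185
Band 5: 17100 × 0.934 + 9100 × 0.427 = 15971 + 3886 = 19857
Net migration: Band 1 + 260 → 2608; Band 2 − 90 → 3701; Band 3 + 20 → 8783; Band 4 − 60 → 7125; Band 5 + 290 → 20147
End of period: [2608, 3701, 8783, 7125, 20147]
After projecting period 2:
Births: 3701 × 0.258 = 955
Band 2: 2608 × 0.972 = 2535
Band 3: 3701 × 0.963 = 3564
Band 4: 8783 × 0.958 = 8414
Band 5: 7125 × 0.934 + 20147 × 0.427 = 6655 + 8603 = 15258
Net migration: Band 1 + 260 → 1215; Band 2 − 90 → 2445; Band 3 + 20 → 3584; Band 4 − 60 → 8354; Band 5 + 290 → 15548
End of period: [1215, 2445, 3584, 8354, 15548]

955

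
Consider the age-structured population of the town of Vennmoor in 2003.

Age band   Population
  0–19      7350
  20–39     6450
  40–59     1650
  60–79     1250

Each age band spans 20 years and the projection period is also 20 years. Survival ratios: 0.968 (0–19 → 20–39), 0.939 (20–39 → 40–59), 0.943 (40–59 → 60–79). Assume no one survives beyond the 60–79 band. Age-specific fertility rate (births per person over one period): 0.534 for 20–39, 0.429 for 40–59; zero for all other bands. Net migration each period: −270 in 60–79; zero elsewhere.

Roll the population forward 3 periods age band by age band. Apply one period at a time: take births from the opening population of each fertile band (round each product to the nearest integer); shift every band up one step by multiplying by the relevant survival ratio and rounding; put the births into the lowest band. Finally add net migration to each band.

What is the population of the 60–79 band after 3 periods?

Let band 1 be 0–19 through band 4 = 60–79.
— Period 1 —
Births: 6450 * 0.534 = 3444  |  1650 * 0.429 = 708 → total 4152
Band 2: 7350 * 0.968 = 7115
Band 3: 6450 * 0.939 = 6057
Band 4: 1650 * 0.943 = 1556
Net migration: Band 4 − 270 → 1286
End of period: [4152, 7115, 6057, 1286]
— Period 2 —
Births: 7115 * 0.534 = 3799  |  6057 * 0.429 = 2598 → total 6397
Band 2: 4152 * 0.968 = 4019
Band 3: 7115 * 0.939 = 6681
Band 4: 6057 * 0.943 = 5712
Net migration: Band 4 − 270 → 5442
End of period: [6397, 4019, 6681, 5442]
— Period 3 —
Births: 4019 * 0.534 = 2146  |  6681 * 0.429 = 2866 → total 5012
Band 2: 6397 * 0.968 = 6192
Band 3: 4019 * 0.939 = 3774
Band 4: 6681 * 0.943 = 6300
Net migration: Band 4 − 270 → 6030
End of period: [5012, 6192, 3774, 6030]

6030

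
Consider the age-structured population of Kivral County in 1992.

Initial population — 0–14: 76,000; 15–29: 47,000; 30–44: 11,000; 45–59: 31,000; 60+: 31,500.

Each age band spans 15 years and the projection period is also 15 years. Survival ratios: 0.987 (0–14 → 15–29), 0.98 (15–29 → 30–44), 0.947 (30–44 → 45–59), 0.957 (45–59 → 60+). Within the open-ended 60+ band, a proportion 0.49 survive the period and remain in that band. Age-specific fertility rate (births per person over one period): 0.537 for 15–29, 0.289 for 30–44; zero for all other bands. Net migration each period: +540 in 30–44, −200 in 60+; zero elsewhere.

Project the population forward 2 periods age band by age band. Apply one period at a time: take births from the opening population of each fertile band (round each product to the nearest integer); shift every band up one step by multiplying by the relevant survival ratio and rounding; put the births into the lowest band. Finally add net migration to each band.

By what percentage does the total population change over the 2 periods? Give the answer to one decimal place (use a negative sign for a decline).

Let group 1 be 0–14 through group 5 = 60+.
Period 1.
Births: 47000 × 0.537 = 25239 ; 11000 × 0.289 = 3179 — total 28418
Group 2: 76000 × 0.987 = 75012
Group 3: 47000 × 0.98 = 46060
Group 4: 11000 × 0.947 = 10417
Group 5: 31000 × 0.957 + 31500 × 0.49 = 29667 + 15435 = 45102
Net migration: Group 3 + 540 → 46600; Group 5 − 200 → 44902
Giving 28418 / 75012 / 46600 / 10417 / 44902.
Period 2.
Births: 75012 × 0.537 = 40281 ; 46600 × 0.289 = 13467 — total 53748
Group 2: 28418 × 0.987 = 28049
Group 3: 75012 × 0.98 = 73512
Group 4: 46600 × 0.947 = 44130
Group 5: 10417 × 0.957 + 44902 × 0.49 = 9969 + 22002 = 31971
Net migration: Group 3 + 540 → 74052; Group 5 − 200 → 31771
Giving 53748 / 28049 / 74052 / 44130 / 31771.
Total: 196500 → 231750; change = 35250; percentage change = 17.9%

17.9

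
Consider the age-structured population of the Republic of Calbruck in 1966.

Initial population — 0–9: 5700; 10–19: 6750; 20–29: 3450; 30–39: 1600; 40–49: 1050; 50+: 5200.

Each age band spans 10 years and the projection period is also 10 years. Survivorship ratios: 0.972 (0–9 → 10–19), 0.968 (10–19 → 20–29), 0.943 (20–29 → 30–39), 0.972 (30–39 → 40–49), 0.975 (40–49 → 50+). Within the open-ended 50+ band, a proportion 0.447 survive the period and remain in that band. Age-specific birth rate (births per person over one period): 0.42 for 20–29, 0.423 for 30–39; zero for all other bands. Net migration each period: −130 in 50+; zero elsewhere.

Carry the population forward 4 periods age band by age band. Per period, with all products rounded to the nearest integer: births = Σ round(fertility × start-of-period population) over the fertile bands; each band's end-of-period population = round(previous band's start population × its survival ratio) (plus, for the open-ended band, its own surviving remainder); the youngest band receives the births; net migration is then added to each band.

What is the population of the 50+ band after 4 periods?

7593

Period 1:
Births: 3450 × 0.42 = 1449, 1600 × 0.423 = 677 ⇒ total 2126
10–19: 5700 × 0.972 = 5540
20–29: 6750 × 0.968 = 6534
30–39: 3450 × 0.943 = 3253
40–49: 1600 × 0.972 = 1555
50+: 1050 × 0.975 + 5200 × 0.447 = 1024 + 2324 = 3348
Net migration: 50+ − 130 → 3218
→ [2126, 5540, 6534, 3253, 1555, 3218]
Period 2:
Births: 6534 × 0.42 = 2744, 3253 × 0.423 = 1376 ⇒ total 4120
10–19: 2126 × 0.972 = 2066
20–29: 5540 × 0.968 = 5363
30–39: 6534 × 0.943 = 6162
40–49: 3253 × 0.972 = 3162
50+: 1555 × 0.975 + 3218 × 0.447 = 1516 + 1438 = 2954
Net migration: 50+ − 130 → 2824
→ [4120, 2066, 5363, 6162, 3162, 2824]
Period 3:
Births: 5363 × 0.42 = 2252, 6162 × 0.423 = 2607 ⇒ total 4859
10–19: 4120 × 0.972 = 4005
20–29: 2066 × 0.968 = 2000
30–39: 5363 × 0.943 = 5057
40–49: 6162 × 0.972 = 5989
50+: 3162 × 0.975 + 2824 × 0.447 = 3083 + 1262 = 4345
Net migration: 50+ − 130 → 4215
→ [4859, 4005, 2000, 5057, 5989, 4215]
Period 4:
Births: 2000 × 0.42 = 840, 5057 × 0.423 = 2139 ⇒ total 2979
10–19: 4859 × 0.972 = 4723
20–29: 4005 × 0.968 = 3877
30–39: 2000 × 0.943 = 1886
40–49: 5057 × 0.972 = 4915
50+: 5989 × 0.975 + 4215 × 0.447 = 5839 + 1884 = 7723
Net migration: 50+ − 130 → 7593
→ [2979, 4723, 3877, 1886, 4915, 7593]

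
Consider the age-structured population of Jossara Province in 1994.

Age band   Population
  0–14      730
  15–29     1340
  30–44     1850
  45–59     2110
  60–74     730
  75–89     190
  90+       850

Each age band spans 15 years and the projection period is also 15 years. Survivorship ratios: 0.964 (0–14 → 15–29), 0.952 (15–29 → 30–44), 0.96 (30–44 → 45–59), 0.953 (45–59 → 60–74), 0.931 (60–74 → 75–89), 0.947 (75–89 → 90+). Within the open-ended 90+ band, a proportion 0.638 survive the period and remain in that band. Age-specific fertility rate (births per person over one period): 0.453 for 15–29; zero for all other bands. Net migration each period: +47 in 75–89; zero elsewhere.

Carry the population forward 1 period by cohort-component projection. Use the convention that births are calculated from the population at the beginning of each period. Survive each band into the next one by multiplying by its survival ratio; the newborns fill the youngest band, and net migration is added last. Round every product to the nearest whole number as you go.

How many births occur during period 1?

Let band 1 be 0–14 through band 7 = 90+.
After projecting period 1:
Births: 1340 × 0.453 = 607
Band 2: 730 × 0.964 = 704
Band 3: 1340 × 0.952 = 1276
Band 4: 1850 × 0.96 = 1776
Band 5: 2110 × 0.953 = 2011
Band 6: 730 × 0.931 = 680
Band 7: 190 × 0.947 + 850 × 0.638 = 180 + 542 = 722
Net migration: Band 6 + 47 → 727
End of period: [607, 704, 1276, 1776, 2011, 727, 722]

607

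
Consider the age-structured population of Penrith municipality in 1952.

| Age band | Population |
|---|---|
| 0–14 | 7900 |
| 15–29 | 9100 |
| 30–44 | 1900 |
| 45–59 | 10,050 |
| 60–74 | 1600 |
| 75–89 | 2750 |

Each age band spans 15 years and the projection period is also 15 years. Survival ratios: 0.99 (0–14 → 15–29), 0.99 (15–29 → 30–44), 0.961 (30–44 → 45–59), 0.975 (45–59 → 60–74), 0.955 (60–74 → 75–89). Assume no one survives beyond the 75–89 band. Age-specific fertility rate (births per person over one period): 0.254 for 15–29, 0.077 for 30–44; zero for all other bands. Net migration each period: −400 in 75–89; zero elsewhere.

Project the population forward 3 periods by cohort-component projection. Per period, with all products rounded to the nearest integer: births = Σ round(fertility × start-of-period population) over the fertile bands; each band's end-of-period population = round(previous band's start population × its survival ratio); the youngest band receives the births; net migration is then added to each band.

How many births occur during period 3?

1214

— Period 1 —
Births: 9100 * 0.254 = 2311 ; 1900 * 0.077 = 146 → 2457
15–29: 7900 * 0.99 = 7821
30–44: 9100 * 0.99 = 9009
45–59: 1900 * 0.961 = 1826
60–74: 10050 * 0.975 = 9799
75–89: 1600 * 0.955 = 1528
Net migration: 75–89 − 400 → 1128
Population now: 0–14=2457, 15–29=7821, 30–44=9009, 45–59=1826, 60–74=9799, 75–89=1128
— Period 2 —
Births: 7821 * 0.254 = 1987 ; 9009 * 0.077 = 694 → 2681
15–29: 2457 * 0.99 = 2432
30–44: 7821 * 0.99 = 7743
45–59: 9009 * 0.961 = 8658
60–74: 1826 * 0.975 = 1780
75–89: 9799 * 0.955 = 9358
Net migration: 75–89 − 400 → 8958
Population now: 0–14=2681, 15–29=2432, 30–44=7743, 45–59=8658, 60–74=1780, 75–89=8958
— Period 3 —
Births: 2432 * 0.254 = 618 ; 7743 * 0.077 = 596 → 1214
15–29: 2681 * 0.99 = 2654
30–44: 2432 * 0.99 = 2408
45–59: 7743 * 0.961 = 7441
60–74: 8658 * 0.975 = 8442
75–89: 1780 * 0.955 = 1700
Net migration: 75–89 − 400 → 1300
Population now: 0–14=1214, 15–29=2654, 30–44=2408, 45–59=7441, 60–74=8442, 75–89=1300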